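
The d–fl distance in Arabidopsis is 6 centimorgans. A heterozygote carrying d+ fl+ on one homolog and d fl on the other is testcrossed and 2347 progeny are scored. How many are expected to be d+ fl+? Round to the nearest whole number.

1103

A map distance of 6 centimorgans corresponds to a recombination frequency of 0.060.
The F1 is d+ fl+ / d fl, so d+ fl+ is a parental gamete class with expected frequency (1 − r)/2 = 0.940/2 = 0.4700.
Expected number = 0.4700 × 2347 = 1103.09 ≈ 1103.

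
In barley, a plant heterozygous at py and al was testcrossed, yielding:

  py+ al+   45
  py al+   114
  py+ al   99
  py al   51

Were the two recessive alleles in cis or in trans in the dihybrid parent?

trans

The two most frequent classes are py+ al (99) and py al+ (114); these are the parental (non-recombinant) types.
So the F1 carried py+ al on one chromosome and py al+ on the other — the recessive alleles are on opposite chromosomes (trans / repulsion).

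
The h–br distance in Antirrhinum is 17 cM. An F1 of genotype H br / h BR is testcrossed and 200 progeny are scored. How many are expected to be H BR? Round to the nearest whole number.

A map distance of 17 cM corresponds to a recombination frequency of 0.170.
The F1 is H br / h BR, so H BR is a recombinant gamete class with expected frequency r/2 = 0.170/2 = 0.0850.
Expected number = 0.0850 × 200 = 17.00 ≈ 17.

17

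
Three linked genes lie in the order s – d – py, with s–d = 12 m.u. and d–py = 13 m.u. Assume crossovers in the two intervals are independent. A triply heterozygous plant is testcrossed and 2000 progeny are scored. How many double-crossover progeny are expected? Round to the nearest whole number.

31

Map distances give recombination frequencies of 0.120 and 0.130 for the two intervals.
With no interference, expected double-crossover frequency = 0.120 × 0.130 = 0.01560.
Expected number = 0.01560 × 2000 = 31.20 ≈ 31.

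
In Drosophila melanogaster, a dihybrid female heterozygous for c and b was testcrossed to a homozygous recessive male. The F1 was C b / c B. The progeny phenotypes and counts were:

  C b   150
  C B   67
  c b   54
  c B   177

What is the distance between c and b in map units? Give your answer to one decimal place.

The recombinant classes are C B and c b: 67 + 54 = 121.
Recombination frequency = 121/448 = 0.2701 ≈ 27.0%, i.e. 27.0 map units.

27.0 map units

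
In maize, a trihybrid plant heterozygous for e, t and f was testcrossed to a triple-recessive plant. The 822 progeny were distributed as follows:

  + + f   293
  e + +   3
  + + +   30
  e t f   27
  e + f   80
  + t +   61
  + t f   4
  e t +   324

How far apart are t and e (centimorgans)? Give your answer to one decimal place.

18.0 centimorgans

The two most frequent reciprocal classes, + + f and e t +, are the parental types, so the F1 was + + f / e t +.
The two rarest classes, + t f and e + +, are the double crossovers. Comparing them with the parentals, only the t allele has switched, so t is the middle locus and the order is f – t – e.
Crossovers in the t–e interval produce the single-crossover classes e + f and + t + (80 + 61 = 141) plus the double crossovers (7).
RF(t–e) = (141 + 7) / 822 = 148/822 = 0.1800 → 18.0 centimorgans.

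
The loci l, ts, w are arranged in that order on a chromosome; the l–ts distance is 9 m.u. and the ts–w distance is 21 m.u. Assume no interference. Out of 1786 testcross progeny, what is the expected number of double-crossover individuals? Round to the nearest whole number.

Map distances give recombination frequencies of 0.090 and 0.210 for the two intervals.
With no interference, expected double-crossover frequency = 0.090 × 0.210 = 0.01890.
Expected number = 0.01890 × 1786 = 33.76 ≈ 34.

34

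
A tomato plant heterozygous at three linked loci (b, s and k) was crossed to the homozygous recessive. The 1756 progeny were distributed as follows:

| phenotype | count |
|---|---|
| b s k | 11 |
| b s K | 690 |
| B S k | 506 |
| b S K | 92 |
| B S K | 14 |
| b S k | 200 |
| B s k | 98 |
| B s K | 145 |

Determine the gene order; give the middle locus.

k

The two most frequent reciprocal classes, b s K and B S k, are the parental types, so the F1 was b s K / B S k.
The two rarest classes, b s k and B S K, are the double crossovers. Comparing them with the parentals, only the k allele has switched, so k is the middle locus and the order is s – k – b.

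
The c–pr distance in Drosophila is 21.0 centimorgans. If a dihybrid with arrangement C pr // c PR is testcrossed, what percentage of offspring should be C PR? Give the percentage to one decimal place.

10.5%

A map distance of 21.0 centimorgans corresponds to a recombination frequency of 0.210.
The F1 is C pr / c PR, so C PR is a recombinant gamete class with expected frequency r/2 = 0.210/2 = 0.1050.
That is 0.1050 = 10.5% of the progeny.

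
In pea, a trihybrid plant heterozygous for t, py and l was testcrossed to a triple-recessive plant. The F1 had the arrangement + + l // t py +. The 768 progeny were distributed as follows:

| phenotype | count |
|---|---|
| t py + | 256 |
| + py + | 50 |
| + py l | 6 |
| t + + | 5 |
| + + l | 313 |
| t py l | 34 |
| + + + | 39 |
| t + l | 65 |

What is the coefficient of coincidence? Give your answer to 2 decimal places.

0.80

The two rarest classes, + py l and t + +, are the double crossovers. Comparing them with the parentals, only the py allele has switched, so py is the middle locus and the order is t – py – l.
t–py: (115 + 11)/768 = 0.1641; py–l: (73 + 11)/768 = 0.1094.
Expected DCO frequency = 0.1641 × 0.1094 ≈ 0.01795; observed = 11/768 ≈ 0.01432.
Coefficient of coincidence = 0.01432/0.01795 ≈ 0.80.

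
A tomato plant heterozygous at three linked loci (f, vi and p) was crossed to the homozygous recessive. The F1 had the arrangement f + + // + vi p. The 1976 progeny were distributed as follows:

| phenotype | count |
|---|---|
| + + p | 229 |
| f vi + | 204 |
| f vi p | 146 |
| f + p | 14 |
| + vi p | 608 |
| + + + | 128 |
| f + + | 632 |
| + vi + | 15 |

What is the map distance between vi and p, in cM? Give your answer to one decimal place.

The two rarest classes, f + p and + vi +, are the double crossovers. Comparing them with the parentals, only the p allele has switched, so p is the middle locus and the order is vi – p – f.
Crossovers in the vi–p interval produce the single-crossover classes f vi + and + + p (204 + 229 = 433) plus the double crossovers (29).
RF(vi–p) = (433 + 29) / 1976 = 462/1976 = 0.2338 → 23.4 cM.

23.4 cM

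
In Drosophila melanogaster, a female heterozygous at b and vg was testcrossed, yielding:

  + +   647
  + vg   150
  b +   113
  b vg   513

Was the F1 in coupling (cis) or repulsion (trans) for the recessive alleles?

cis

The two most frequent classes are + + (647) and b vg (513); these are the parental (non-recombinant) types.
So the F1 carried + + on one chromosome and b vg on the other — the recessive alleles are on the same chromosome (cis / coupling).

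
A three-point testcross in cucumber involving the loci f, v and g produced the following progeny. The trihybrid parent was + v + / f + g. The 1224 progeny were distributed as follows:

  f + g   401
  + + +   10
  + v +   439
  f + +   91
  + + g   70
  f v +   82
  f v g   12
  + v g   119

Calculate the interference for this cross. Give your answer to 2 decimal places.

The two rarest classes, + + + and f v g, are the double crossovers. Comparing them with the parentals, only the v allele has switched, so v is the middle locus and the order is g – v – f.
g–v: (210 + 22)/1224 = 0.1895; v–f: (152 + 22)/1224 = 0.1422.
Expected DCO frequency = 0.1895 × 0.1422 ≈ 0.02695; observed = 22/1224 ≈ 0.01797.
Coefficient of coincidence = 0.01797/0.02695 ≈ 0.67; interference = 1 − 0.67 = 0.33.

0.33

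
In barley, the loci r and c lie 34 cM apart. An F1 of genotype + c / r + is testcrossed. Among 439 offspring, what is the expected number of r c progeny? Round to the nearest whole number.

75

A map distance of 34 cM corresponds to a recombination frequency of 0.340.
The F1 is + c / r +, so r c is a recombinant gamete class with expected frequency r/2 = 0.340/2 = 0.1700.
Expected number = 0.1700 × 439 = 74.63 ≈ 75.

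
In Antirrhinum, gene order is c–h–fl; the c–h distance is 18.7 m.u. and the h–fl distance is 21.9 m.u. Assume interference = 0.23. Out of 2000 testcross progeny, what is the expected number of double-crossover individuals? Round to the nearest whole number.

63

Map distances give recombination frequencies of 0.187 and 0.219 for the two intervals.
With interference 0.23 (so coincidence = 0.77), expected double-crossover frequency = 0.187 × 0.219 × 0.77 = 0.03153.
Expected number = 0.03153 × 2000 = 63.07 ≈ 63.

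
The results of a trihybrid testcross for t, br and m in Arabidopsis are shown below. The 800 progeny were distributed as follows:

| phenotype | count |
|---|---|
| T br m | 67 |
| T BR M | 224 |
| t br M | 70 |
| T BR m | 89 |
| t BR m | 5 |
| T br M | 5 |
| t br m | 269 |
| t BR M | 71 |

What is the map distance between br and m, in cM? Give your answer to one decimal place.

21.1 cM

The two most frequent reciprocal classes, T BR M and t br m, are the parental types, so the F1 was T BR M / t br m.
The two rarest classes, T br M and t BR m, are the double crossovers. Comparing them with the parentals, only the br allele has switched, so br is the middle locus and the order is t – br – m.
Crossovers in the br–m interval produce the single-crossover classes T BR m and t br M (89 + 70 = 159) plus the double crossovers (10).
RF(br–m) = (159 + 10) / 800 = 169/800 = 0.2112 → 21.1 cM.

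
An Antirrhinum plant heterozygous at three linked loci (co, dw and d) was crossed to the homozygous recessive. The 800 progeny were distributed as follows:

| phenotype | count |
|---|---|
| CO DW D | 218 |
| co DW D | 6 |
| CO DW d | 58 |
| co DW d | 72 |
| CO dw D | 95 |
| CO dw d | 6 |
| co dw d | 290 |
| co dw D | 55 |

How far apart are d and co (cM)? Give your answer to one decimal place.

The two most frequent reciprocal classes, CO DW D and co dw d, are the parental types, so the F1 was CO DW D / co dw d.
The two rarest classes, co DW D and CO dw d, are the double crossovers. Comparing them with the parentals, only the co allele has switched, so co is the middle locus and the order is d – co – dw.
Crossovers in the d–co interval produce the single-crossover classes CO DW d and co dw D (58 + 55 = 113) plus the double crossovers (12).
RF(d–co) = (113 + 12) / 800 = 125/800 = 0.1562 → 15.6 cM.

15.6 cM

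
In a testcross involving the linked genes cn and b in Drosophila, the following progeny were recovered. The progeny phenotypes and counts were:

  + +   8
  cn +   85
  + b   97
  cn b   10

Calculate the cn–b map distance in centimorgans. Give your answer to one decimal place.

9.0 centimorgans

The two most frequent classes, + b (97) and cn + (85), are the parental types, so the F1 was + b / cn +.
The recombinant classes are + + and cn b: 8 + 10 = 18.
Recombination frequency = 18/200 = 0.0900 ≈ 9.0%, i.e. 9.0 centimorgans.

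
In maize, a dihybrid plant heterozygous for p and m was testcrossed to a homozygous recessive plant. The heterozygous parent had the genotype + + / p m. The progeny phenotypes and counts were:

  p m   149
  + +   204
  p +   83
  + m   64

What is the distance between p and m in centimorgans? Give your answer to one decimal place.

29.4 centimorgans

The recombinant classes are + m and p +: 64 + 83 = 147.
Recombination frequency = 147/500 = 0.2940 ≈ 29.4%, i.e. 29.4 centimorgans.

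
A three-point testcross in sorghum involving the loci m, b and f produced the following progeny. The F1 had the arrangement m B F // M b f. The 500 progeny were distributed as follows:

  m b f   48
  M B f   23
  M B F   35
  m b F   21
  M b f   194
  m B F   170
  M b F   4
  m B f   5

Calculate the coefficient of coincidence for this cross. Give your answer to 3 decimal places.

The two rarest classes, m B f and M b F, are the double crossovers. Comparing them with the parentals, only the f allele has switched, so f is the middle locus and the order is b – f – m.
b–f: (44 + 9)/500 = 0.1060; f–m: (83 + 9)/500 = 0.1840.
Expected DCO frequency = 0.1060 × 0.1840 ≈ 0.01950; observed = 9/500 ≈ 0.01800.
Coefficient of coincidence = 0.01800/0.01950 ≈ 0.923.

0.923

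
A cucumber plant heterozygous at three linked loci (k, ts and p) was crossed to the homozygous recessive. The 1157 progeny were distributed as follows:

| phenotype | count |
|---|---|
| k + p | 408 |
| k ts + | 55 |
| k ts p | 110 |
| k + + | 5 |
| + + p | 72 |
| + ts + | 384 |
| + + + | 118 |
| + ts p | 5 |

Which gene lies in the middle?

The two most frequent reciprocal classes, + ts + and k + p, are the parental types, so the F1 was + ts + / k + p.
The two rarest classes, + ts p and k + +, are the double crossovers. Comparing them with the parentals, only the p allele has switched, so p is the middle locus and the order is k – p – ts.

p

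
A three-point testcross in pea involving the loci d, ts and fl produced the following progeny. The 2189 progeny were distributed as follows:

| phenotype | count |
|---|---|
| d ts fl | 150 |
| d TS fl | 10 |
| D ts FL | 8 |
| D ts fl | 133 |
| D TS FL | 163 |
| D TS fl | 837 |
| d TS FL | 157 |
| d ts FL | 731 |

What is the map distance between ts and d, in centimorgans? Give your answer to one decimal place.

The two most frequent reciprocal classes, D TS fl and d ts FL, are the parental types, so the F1 was D TS fl / d ts FL.
The two rarest classes, d TS fl and D ts FL, are the double crossovers. Comparing them with the parentals, only the d allele has switched, so d is the middle locus and the order is ts – d – fl.
Crossovers in the ts–d interval produce the single-crossover classes D ts fl and d TS FL (133 + 157 = 290) plus the double crossovers (18).
RF(ts–d) = (290 + 18) / 2189 = 308/2189 = 0.1407 → 14.1 centimorgans.

14.1 centimorgans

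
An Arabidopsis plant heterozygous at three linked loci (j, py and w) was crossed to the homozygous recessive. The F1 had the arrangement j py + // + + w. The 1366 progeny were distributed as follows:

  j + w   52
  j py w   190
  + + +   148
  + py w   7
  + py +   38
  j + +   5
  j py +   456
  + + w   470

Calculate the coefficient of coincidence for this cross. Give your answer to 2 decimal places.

0.46

The two rarest classes, j + + and + py w, are the double crossovers. Comparing them with the parentals, only the py allele has switched, so py is the middle locus and the order is w – py – j.
w–py: (338 + 12)/1366 = 0.2562; py–j: (90 + 12)/1366 = 0.0747.
Expected DCO frequency = 0.2562 × 0.0747 ≈ 0.01914; observed = 12/1366 ≈ 0.00878.
Coefficient of coincidence = 0.00878/0.01914 ≈ 0.46.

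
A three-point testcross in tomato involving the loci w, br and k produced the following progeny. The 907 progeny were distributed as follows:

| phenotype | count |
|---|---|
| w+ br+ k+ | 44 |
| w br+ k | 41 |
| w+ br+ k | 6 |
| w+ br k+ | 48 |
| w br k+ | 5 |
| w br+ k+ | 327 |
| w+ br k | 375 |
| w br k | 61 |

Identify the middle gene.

br

The two most frequent reciprocal classes, w br+ k+ and w+ br k, are the parental types, so the F1 was w br+ k+ / w+ br k.
The two rarest classes, w br k+ and w+ br+ k, are the double crossovers. Comparing them with the parentals, only the br allele has switched, so br is the middle locus and the order is k – br – w.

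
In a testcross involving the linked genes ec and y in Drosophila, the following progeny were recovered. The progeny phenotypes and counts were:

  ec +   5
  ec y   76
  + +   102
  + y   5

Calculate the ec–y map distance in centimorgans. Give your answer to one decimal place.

The two most frequent classes, + + (102) and ec y (76), are the parental types, so the F1 was + + / ec y.
The recombinant classes are + y and ec +: 5 + 5 = 10.
Recombination frequency = 10/188 = 0.0532 ≈ 5.3%, i.e. 5.3 centimorgans.

5.3 centimorgans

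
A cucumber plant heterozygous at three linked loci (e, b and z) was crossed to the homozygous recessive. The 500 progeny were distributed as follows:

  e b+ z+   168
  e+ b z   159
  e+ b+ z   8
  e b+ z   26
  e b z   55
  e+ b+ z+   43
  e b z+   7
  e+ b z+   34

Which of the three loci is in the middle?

The two most frequent reciprocal classes, e+ b z and e b+ z+, are the parental types, so the F1 was e+ b z / e b+ z+.
The two rarest classes, e+ b+ z and e b z+, are the double crossovers. Comparing them with the parentals, only the b allele has switched, so b is the middle locus and the order is z – b – e.

b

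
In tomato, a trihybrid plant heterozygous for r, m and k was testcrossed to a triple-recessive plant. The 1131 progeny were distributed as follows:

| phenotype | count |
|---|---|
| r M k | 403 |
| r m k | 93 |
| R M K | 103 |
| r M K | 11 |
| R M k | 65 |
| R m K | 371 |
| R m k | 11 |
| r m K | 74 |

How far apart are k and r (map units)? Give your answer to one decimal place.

The two most frequent reciprocal classes, r M k and R m K, are the parental types, so the F1 was r M k / R m K.
The two rarest classes, r M K and R m k, are the double crossovers. Comparing them with the parentals, only the k allele has switched, so k is the middle locus and the order is r – k – m.
Crossovers in the r–k interval produce the single-crossover classes R M k and r m K (65 + 74 = 139) plus the double crossovers (22).
RF(r–k) = (139 + 22) / 1131 = 161/1131 = 0.1424 → 14.2 map units.

14.2 map units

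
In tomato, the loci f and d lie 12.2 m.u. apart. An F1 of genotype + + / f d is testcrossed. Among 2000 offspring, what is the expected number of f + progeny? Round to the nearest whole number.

122

A map distance of 12.2 m.u. corresponds to a recombination frequency of 0.122.
The F1 is + + / f d, so f + is a recombinant gamete class with expected frequency r/2 = 0.122/2 = 0.0610.
Expected number = 0.0610 × 2000 = 122.00 ≈ 122.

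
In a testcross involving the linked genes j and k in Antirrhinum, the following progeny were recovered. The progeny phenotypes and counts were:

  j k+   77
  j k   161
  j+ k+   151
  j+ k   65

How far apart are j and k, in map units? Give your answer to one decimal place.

The two most frequent classes, j+ k+ (151) and j k (161), are the parental types, so the F1 was j+ k+ / j k.
The recombinant classes are j+ k and j k+: 65 + 77 = 142.
Recombination frequency = 142/454 = 0.3128 ≈ 31.3%, i.e. 31.3 map units.

31.3 map units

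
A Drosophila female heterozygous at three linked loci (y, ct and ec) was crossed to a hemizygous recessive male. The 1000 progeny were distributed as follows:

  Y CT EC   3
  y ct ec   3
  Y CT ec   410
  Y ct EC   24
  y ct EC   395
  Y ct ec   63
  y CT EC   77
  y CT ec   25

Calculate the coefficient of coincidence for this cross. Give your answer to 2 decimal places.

The two most frequent reciprocal classes, y ct EC and Y CT ec, are the parental types, so the F1 was y ct EC / Y CT ec.
The two rarest classes, y ct ec and Y CT EC, are the double crossovers. Comparing them with the parentals, only the ec allele has switched, so ec is the middle locus and the order is y – ec – ct.
y–ec: (49 + 6)/1000 = 0.0550; ec–ct: (140 + 6)/1000 = 0.1460.
Expected DCO frequency = 0.0550 × 0.1460 ≈ 0.00803; observed = 6/1000 ≈ 0.00600.
Coefficient of coincidence = 0.00600/0.00803 ≈ 0.75.

0.75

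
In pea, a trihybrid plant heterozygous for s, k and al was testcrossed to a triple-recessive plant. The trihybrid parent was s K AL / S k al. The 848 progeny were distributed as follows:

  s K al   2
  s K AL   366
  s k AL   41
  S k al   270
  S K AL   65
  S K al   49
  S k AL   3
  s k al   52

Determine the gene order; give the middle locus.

al

The two rarest classes, s K al and S k AL, are the double crossovers. Comparing them with the parentals, only the al allele has switched, so al is the middle locus and the order is s – al – k.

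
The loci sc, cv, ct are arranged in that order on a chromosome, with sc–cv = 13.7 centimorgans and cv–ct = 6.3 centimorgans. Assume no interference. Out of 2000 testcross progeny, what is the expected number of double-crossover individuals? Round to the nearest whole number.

17

Map distances give recombination frequencies of 0.137 and 0.063 for the two intervals.
With no interference, expected double-crossover frequency = 0.137 × 0.063 = 0.00863.
Expected number = 0.00863 × 2000 = 17.26 ≈ 17.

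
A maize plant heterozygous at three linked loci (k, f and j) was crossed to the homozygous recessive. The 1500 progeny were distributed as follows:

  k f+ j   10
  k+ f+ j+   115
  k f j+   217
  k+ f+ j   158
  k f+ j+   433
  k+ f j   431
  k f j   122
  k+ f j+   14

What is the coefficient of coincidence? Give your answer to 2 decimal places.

0.35

The two most frequent reciprocal classes, k+ f j and k f+ j+, are the parental types, so the F1 was k+ f j / k f+ j+.
The two rarest classes, k+ f j+ and k f+ j, are the double crossovers. Comparing them with the parentals, only the j allele has switched, so j is the middle locus and the order is f – j – k.
f–j: (375 + 24)/1500 = 0.2660; j–k: (237 + 24)/1500 = 0.1740.
Expected DCO frequency = 0.2660 × 0.1740 ≈ 0.04628; observed = 24/1500 ≈ 0.01600.
Coefficient of coincidence = 0.01600/0.04628 ≈ 0.35.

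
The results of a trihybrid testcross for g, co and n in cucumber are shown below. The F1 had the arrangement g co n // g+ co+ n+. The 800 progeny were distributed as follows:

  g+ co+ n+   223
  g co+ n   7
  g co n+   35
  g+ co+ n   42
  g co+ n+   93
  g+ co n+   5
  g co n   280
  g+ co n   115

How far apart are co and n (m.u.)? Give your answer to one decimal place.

11.1 m.u.

The two rarest classes, g co+ n and g+ co n+, are the double crossovers. Comparing them with the parentals, only the co allele has switched, so co is the middle locus and the order is g – co – n.
Crossovers in the co–n interval produce the single-crossover classes g co n+ and g+ co+ n (35 + 42 = 77) plus the double crossovers (12).
RF(co–n) = (77 + 12) / 800 = 89/800 = 0.1113 → 11.1 m.u.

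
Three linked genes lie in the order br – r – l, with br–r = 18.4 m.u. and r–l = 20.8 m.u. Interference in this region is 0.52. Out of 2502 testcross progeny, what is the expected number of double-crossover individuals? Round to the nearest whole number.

Map distances give recombination frequencies of 0.184 and 0.208 for the two intervals.
With interference 0.52 (so coincidence = 0.48), expected double-crossover frequency = 0.184 × 0.208 × 0.48 = 0.01837.
Expected number = 0.01837 × 2502 = 45.96 ≈ 46.

46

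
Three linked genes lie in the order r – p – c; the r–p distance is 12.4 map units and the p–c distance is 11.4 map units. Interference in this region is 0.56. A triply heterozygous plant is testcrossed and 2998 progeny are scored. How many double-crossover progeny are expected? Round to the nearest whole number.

19

Map distances give recombination frequencies of 0.124 and 0.114 for the two intervals.
With interference 0.56 (so coincidence = 0.44), expected double-crossover frequency = 0.124 × 0.114 × 0.44 = 0.00622.
Expected number = 0.00622 × 2998 = 18.65 ≈ 19.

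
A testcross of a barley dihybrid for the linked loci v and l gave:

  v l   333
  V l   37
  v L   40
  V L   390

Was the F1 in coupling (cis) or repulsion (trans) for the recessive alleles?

The two most frequent classes are V L (390) and v l (333); these are the parental (non-recombinant) types.
So the F1 carried V L on one chromosome and v l on the other — the recessive alleles are on the same chromosome (cis / coupling).

cis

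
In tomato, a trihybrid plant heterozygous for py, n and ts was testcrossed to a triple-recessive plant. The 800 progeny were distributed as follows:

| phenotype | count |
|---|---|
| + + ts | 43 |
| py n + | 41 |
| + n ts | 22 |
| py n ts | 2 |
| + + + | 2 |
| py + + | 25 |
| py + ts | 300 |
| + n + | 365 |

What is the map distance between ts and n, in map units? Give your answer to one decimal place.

The two most frequent reciprocal classes, + n + and py + ts, are the parental types, so the F1 was + n + / py + ts.
The two rarest classes, + + + and py n ts, are the double crossovers. Comparing them with the parentals, only the n allele has switched, so n is the middle locus and the order is py – n – ts.
Crossovers in the n–ts interval produce the single-crossover classes + n ts and py + + (22 + 25 = 47) plus the double crossovers (4).
RF(n–ts) = (47 + 4) / 800 = 51/800 = 0.0638 → 6.4 map units.

6.4 map units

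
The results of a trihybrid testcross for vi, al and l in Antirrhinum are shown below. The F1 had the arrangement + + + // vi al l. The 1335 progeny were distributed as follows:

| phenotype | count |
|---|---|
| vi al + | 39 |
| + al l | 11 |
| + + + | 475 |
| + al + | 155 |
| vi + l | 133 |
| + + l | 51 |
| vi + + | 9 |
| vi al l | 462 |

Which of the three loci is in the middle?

The two rarest classes, vi + + and + al l, are the double crossovers. Comparing them with the parentals, only the vi allele has switched, so vi is the middle locus and the order is al – vi – l.

vi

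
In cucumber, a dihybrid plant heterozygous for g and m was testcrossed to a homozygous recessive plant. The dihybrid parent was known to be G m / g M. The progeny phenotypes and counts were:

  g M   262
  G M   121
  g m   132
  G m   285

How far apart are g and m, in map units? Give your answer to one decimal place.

The recombinant classes are G M and g m: 121 + 132 = 253.
Recombination frequency = 253/800 = 0.3162 ≈ 31.6%, i.e. 31.6 map units.

31.6 map units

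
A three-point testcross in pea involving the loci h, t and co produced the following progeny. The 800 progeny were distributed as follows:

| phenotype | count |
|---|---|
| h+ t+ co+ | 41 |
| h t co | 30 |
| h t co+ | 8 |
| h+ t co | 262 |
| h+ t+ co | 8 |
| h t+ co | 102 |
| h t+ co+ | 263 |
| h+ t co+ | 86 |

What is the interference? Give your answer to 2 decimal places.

The two most frequent reciprocal classes, h t+ co+ and h+ t co, are the parental types, so the F1 was h t+ co+ / h+ t co.
The two rarest classes, h t co+ and h+ t+ co, are the double crossovers. Comparing them with the parentals, only the t allele has switched, so t is the middle locus and the order is co – t – h.
co–t: (188 + 16)/800 = 0.2550; t–h: (71 + 16)/800 = 0.1087.
Expected DCO frequency = 0.2550 × 0.1087 ≈ 0.02772; observed = 16/800 ≈ 0.02000.
Coefficient of coincidence = 0.02000/0.02772 ≈ 0.72; interference = 1 − 0.72 = 0.28.

0.28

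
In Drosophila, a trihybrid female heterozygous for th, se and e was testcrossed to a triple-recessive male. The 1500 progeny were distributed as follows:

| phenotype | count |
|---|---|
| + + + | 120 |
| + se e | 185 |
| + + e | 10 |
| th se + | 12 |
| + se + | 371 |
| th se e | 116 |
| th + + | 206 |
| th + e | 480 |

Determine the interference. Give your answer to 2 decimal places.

0.69

The two most frequent reciprocal classes, th + e and + se +, are the parental types, so the F1 was th + e / + se +.
The two rarest classes, + + e and th se +, are the double crossovers. Comparing them with the parentals, only the th allele has switched, so th is the middle locus and the order is e – th – se.
e–th: (391 + 22)/1500 = 0.2753; th–se: (236 + 22)/1500 = 0.1720.
Expected DCO frequency = 0.2753 × 0.1720 ≈ 0.04735; observed = 22/1500 ≈ 0.01467.
Coefficient of coincidence = 0.01467/0.04735 ≈ 0.31; interference = 1 − 0.31 = 0.69.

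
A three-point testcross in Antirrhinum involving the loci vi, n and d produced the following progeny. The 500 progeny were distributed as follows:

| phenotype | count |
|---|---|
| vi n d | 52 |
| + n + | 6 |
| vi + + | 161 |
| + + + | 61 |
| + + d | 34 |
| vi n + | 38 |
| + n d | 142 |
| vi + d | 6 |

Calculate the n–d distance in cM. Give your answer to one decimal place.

16.8 cM

The two most frequent reciprocal classes, vi + + and + n d, are the parental types, so the F1 was vi + + / + n d.
The two rarest classes, vi + d and + n +, are the double crossovers. Comparing them with the parentals, only the d allele has switched, so d is the middle locus and the order is vi – d – n.
Crossovers in the d–n interval produce the single-crossover classes vi n + and + + d (38 + 34 = 72) plus the double crossovers (12).
RF(d–n) = (72 + 12) / 500 = 84/500 = 0.1680 → 16.8 cM.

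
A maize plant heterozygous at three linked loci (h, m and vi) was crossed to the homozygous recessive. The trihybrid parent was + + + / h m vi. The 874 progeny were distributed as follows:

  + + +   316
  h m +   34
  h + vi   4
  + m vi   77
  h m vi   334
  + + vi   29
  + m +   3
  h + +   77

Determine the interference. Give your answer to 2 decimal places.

The two rarest classes, + m + and h + vi, are the double crossovers. Comparing them with the parentals, only the m allele has switched, so m is the middle locus and the order is h – m – vi.
h–m: (154 + 7)/874 = 0.1842; m–vi: (63 + 7)/874 = 0.0801.
Expected DCO frequency = 0.1842 × 0.0801 ≈ 0.01475; observed = 7/874 ≈ 0.00801.
Coefficient of coincidence = 0.00801/0.01475 ≈ 0.54; interference = 1 − 0.54 = 0.46.

0.46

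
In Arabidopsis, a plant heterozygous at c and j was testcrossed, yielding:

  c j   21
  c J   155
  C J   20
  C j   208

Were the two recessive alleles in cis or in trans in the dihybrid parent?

trans

The two most frequent classes are C j (208) and c J (155); these are the parental (non-recombinant) types.
So the F1 carried C j on one chromosome and c J on the other — the recessive alleles are on opposite chromosomes (trans / repulsion).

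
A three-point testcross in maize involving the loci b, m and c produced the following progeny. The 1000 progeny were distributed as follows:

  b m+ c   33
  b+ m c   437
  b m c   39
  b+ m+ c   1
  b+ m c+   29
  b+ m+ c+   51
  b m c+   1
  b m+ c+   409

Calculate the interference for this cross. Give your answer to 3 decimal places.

0.660

The two most frequent reciprocal classes, b+ m c and b m+ c+, are the parental types, so the F1 was b+ m c / b m+ c+.
The two rarest classes, b+ m+ c and b m c+, are the double crossovers. Comparing them with the parentals, only the m allele has switched, so m is the middle locus and the order is b – m – c.
b–m: (90 + 2)/1000 = 0.0920; m–c: (62 + 2)/1000 = 0.0640.
Expected DCO frequency = 0.0920 × 0.0640 ≈ 0.00589; observed = 2/1000 ≈ 0.00200.
Coefficient of coincidence = 0.00200/0.00589 ≈ 0.340; interference = 1 − 0.340 = 0.660.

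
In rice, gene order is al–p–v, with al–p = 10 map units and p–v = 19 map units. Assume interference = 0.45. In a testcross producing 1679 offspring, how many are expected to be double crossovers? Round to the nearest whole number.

18

Map distances give recombination frequencies of 0.100 and 0.190 for the two intervals.
With interference 0.45 (so coincidence = 0.55), expected double-crossover frequency = 0.100 × 0.190 × 0.55 = 0.01045.
Expected number = 0.01045 × 1679 = 17.55 ≈ 18.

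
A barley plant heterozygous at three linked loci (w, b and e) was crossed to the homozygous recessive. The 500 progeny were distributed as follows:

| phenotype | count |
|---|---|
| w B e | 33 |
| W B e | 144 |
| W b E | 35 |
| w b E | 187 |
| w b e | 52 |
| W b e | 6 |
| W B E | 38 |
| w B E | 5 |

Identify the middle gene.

b

The two most frequent reciprocal classes, W B e and w b E, are the parental types, so the F1 was W B e / w b E.
The two rarest classes, W b e and w B E, are the double crossovers. Comparing them with the parentals, only the b allele has switched, so b is the middle locus and the order is w – b – e.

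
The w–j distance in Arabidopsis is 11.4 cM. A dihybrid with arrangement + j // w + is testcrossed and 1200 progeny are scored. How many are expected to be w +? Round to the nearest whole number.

532

A map distance of 11.4 cM corresponds to a recombination frequency of 0.114.
The F1 is + j / w +, so w + is a parental gamete class with expected frequency (1 − r)/2 = 0.886/2 = 0.4430.
Expected number = 0.4430 × 1200 = 531.60 ≈ 532.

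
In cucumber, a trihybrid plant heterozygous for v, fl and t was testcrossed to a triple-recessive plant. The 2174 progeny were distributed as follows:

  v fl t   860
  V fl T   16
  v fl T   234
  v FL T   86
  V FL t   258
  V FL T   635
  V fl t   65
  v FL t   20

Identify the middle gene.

The two most frequent reciprocal classes, V FL T and v fl t, are the parental types, so the F1 was V FL T / v fl t.
The two rarest classes, V fl T and v FL t, are the double crossovers. Comparing them with the parentals, only the fl allele has switched, so fl is the middle locus and the order is t – fl – v.

fl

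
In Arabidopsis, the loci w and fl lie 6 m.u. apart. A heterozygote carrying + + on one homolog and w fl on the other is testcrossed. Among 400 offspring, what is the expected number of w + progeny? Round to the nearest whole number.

A map distance of 6 m.u. corresponds to a recombination frequency of 0.060.
The F1 is + + / w fl, so w + is a recombinant gamete class with expected frequency r/2 = 0.060/2 = 0.0300.
Expected number = 0.0300 × 400 = 12.00 ≈ 12.

12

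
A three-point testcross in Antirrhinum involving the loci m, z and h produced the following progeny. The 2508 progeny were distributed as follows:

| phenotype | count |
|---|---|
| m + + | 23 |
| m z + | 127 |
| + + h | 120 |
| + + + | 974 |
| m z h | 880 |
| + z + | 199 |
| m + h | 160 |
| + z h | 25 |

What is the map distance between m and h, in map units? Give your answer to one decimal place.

The two most frequent reciprocal classes, m z h and + + +, are the parental types, so the F1 was m z h / + + +.
The two rarest classes, + z h and m + +, are the double crossovers. Comparing them with the parentals, only the m allele has switched, so m is the middle locus and the order is h – m – z.
Crossovers in the h–m interval produce the single-crossover classes m z + and + + h (127 + 120 = 247) plus the double crossovers (48).
RF(h–m) = (247 + 48) / 2508 = 295/2508 = 0.1176 → 11.8 map units.

11.8 map units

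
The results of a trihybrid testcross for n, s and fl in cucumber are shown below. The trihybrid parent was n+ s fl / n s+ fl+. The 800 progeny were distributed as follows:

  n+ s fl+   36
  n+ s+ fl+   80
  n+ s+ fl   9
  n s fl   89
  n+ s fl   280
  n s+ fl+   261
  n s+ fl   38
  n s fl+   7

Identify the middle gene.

s

The two rarest classes, n+ s+ fl and n s fl+, are the double crossovers. Comparing them with the parentals, only the s allele has switched, so s is the middle locus and the order is n – s – fl.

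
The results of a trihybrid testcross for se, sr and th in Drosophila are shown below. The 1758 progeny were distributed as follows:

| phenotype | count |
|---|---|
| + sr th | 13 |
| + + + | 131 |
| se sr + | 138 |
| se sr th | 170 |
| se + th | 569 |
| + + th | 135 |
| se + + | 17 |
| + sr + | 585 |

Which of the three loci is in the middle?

The two most frequent reciprocal classes, se + th and + sr +, are the parental types, so the F1 was se + th / + sr +.
The two rarest classes, se + + and + sr th, are the double crossovers. Comparing them with the parentals, only the th allele has switched, so th is the middle locus and the order is sr – th – se.

th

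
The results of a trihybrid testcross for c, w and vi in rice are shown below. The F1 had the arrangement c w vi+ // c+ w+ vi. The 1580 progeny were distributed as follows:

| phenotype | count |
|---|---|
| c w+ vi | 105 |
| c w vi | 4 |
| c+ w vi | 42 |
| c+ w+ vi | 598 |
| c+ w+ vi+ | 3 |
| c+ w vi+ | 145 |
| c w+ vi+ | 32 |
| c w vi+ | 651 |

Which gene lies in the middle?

The two rarest classes, c w vi and c+ w+ vi+, are the double crossovers. Comparing them with the parentals, only the vi allele has switched, so vi is the middle locus and the order is c – vi – w.

vi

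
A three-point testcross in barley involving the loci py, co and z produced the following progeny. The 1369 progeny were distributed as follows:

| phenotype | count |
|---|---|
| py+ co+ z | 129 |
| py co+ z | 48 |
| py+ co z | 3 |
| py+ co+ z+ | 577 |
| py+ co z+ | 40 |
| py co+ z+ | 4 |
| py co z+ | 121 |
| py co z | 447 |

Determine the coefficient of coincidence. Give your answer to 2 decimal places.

0.39

The two most frequent reciprocal classes, py co z and py+ co+ z+, are the parental types, so the F1 was py co z / py+ co+ z+.
The two rarest classes, py+ co z and py co+ z+, are the double crossovers. Comparing them with the parentals, only the py allele has switched, so py is the middle locus and the order is z – py – co.
z–py: (250 + 7)/1369 = 0.1877; py–co: (88 + 7)/1369 = 0.0694.
Expected DCO frequency = 0.1877 × 0.0694 ≈ 0.01303; observed = 7/1369 ≈ 0.00511.
Coefficient of coincidence = 0.00511/0.01303 ≈ 0.39.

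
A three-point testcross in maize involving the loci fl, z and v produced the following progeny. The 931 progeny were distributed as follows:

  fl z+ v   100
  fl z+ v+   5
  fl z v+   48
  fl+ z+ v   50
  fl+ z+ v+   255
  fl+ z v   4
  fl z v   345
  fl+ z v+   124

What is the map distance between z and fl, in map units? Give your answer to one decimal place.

The two most frequent reciprocal classes, fl+ z+ v+ and fl z v, are the parental types, so the F1 was fl+ z+ v+ / fl z v.
The two rarest classes, fl z+ v+ and fl+ z v, are the double crossovers. Comparing them with the parentals, only the fl allele has switched, so fl is the middle locus and the order is v – fl – z.
Crossovers in the fl–z interval produce the single-crossover classes fl+ z v+ and fl z+ v (124 + 100 = 224) plus the double crossovers (9).
RF(fl–z) = (224 + 9) / 931 = 233/931 = 0.2503 → 25.0 map units.

25.0 map units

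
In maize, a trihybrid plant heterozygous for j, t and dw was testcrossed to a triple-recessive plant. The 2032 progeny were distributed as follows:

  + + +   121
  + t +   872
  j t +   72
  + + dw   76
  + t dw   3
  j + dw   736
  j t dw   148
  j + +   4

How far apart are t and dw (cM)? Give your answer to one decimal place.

13.6 cM

The two most frequent reciprocal classes, j + dw and + t +, are the parental types, so the F1 was j + dw / + t +.
The two rarest classes, j + + and + t dw, are the double crossovers. Comparing them with the parentals, only the dw allele has switched, so dw is the middle locus and the order is t – dw – j.
Crossovers in the t–dw interval produce the single-crossover classes j t dw and + + + (148 + 121 = 269) plus the double crossovers (7).
RF(t–dw) = (269 + 7) / 2032 = 276/2032 = 0.1358 → 13.6 cM.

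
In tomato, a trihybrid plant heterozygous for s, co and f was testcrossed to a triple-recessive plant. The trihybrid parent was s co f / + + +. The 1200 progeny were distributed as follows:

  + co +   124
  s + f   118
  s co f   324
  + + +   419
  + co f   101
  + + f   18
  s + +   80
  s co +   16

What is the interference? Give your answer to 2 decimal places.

0.31

The two rarest classes, s co + and + + f, are the double crossovers. Comparing them with the parentals, only the f allele has switched, so f is the middle locus and the order is s – f – co.
s–f: (181 + 34)/1200 = 0.1792; f–co: (242 + 34)/1200 = 0.2300.
Expected DCO frequency = 0.1792 × 0.2300 ≈ 0.04122; observed = 34/1200 ≈ 0.02833.
Coefficient of coincidence = 0.02833/0.04122 ≈ 0.69; interference = 1 − 0.69 = 0.31.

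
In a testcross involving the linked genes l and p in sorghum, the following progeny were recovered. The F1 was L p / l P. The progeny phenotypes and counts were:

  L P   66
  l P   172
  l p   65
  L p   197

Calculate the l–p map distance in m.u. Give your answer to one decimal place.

The recombinant classes are L P and l p: 66 + 65 = 131.
Recombination frequency = 131/500 = 0.2620 ≈ 26.2%, i.e. 26.2 m.u.

26.2 m.u.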